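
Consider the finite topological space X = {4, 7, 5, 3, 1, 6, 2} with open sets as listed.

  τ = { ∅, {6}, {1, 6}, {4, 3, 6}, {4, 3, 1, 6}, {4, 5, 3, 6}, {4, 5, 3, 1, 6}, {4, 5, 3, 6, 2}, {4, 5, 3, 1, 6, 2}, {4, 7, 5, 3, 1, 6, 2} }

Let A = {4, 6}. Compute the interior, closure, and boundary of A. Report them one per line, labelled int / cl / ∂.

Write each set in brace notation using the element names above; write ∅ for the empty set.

int(A) = {6}
cl(A)  = {4, 7, 5, 3, 1, 6, 2}
∂A     = {4, 7, 5, 3, 1, 2}

U open, U⊆A: ∅, {6}. int(A) = ⋃ = {6}
X∖A={7, 5, 3, 1, 2}, int(X∖A)=∅, hence cl(A)={4, 7, 5, 3, 1, 6, 2}
∂A: remove int from cl → {4, 7, 5, 3, 1, 2}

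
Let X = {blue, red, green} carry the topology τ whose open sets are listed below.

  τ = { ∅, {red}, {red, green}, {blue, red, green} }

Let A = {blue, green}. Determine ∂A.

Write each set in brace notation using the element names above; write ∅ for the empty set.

{blue, green}

U open, U⊆A: ∅. int(A) = ⋃ = ∅
X∖A={red}, int(X∖A)={red}, hence cl(A)={blue, green}
∂A: remove int from cl → {blue, green}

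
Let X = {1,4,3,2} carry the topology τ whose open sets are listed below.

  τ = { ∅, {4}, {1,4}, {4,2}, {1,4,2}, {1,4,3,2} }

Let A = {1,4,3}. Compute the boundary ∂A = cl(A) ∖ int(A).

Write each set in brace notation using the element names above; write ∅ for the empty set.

interior: largest open inside A is {1,4} (from ∅, {4}, {1,4})
cl via duality: int({2}) = ∅, so X∖∅ = {1,4,3,2}
cl∖int = {3,2}

{3,2}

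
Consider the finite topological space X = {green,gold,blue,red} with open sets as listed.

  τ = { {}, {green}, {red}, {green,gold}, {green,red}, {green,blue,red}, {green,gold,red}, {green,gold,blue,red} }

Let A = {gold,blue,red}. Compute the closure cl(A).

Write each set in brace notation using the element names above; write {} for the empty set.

{gold,blue,red}

X∖A={green}, int(X∖A)={green}, hence cl(A)={gold,blue,red}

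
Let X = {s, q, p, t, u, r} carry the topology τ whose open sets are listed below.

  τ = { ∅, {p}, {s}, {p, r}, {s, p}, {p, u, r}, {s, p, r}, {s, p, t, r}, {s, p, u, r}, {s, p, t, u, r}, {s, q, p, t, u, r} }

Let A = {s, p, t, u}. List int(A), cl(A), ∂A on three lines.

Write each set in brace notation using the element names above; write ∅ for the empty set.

int(A) = {s, p}
cl(A)  = {s, q, p, t, u, r}
∂A     = {q, t, u, r}

opens ⊆ A: ∅, {s}, {p}, {s, p}; union → int = {s, p}
complement {q, r}; its interior ∅; cl(A) = X∖∅ = {s, q, p, t, u, r}
boundary = {s, q, p, t, u, r} ∖ {s, p} = {q, t, u, r}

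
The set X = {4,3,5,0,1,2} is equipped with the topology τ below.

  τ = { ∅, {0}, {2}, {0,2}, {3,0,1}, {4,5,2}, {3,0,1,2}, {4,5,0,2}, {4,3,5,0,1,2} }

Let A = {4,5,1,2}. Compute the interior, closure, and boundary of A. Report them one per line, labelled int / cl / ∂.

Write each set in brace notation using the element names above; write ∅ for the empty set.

interior: largest open inside A is {4,5,2} (from ∅, {2}, {4,5,2})
cl via duality: int({3,0}) = {0}, so X∖{0} = {4,3,5,1,2}
cl∖int = {3,1}

int(A) = {4,5,2}
cl(A)  = {4,3,5,1,2}
∂A     = {3,1}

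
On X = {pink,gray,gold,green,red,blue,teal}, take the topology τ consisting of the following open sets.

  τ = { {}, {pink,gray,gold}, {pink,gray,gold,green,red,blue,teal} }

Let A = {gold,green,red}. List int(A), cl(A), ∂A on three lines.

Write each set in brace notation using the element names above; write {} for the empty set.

open subsets of A: {}; so int(A) = {}
closure: X∖int(X∖A) = X∖{} = {pink,gray,gold,green,red,blue,teal}
∂A = {pink,gray,gold,green,red,blue,teal} minus {} = {pink,gray,gold,green,red,blue,teal}

int(A) = {}
cl(A)  = {pink,gray,gold,green,red,blue,teal}
∂A     = {pink,gray,gold,green,red,blue,teal}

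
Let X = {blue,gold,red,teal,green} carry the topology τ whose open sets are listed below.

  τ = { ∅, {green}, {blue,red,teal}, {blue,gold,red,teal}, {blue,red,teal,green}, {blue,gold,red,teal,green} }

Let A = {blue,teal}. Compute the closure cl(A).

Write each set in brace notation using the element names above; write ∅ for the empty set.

closure: X∖int(X∖A) = X∖{green} = {blue,gold,red,teal}

{blue,gold,red,teal}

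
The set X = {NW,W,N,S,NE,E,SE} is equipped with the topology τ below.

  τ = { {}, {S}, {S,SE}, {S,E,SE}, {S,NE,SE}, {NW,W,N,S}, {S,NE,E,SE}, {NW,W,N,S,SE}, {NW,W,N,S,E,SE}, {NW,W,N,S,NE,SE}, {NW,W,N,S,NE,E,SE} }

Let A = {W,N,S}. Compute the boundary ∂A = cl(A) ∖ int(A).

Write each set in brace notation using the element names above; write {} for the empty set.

{NW,W,N,NE,E,SE}

open subsets of A: {}, {S}; so int(A) = {S}
closure: X∖int(X∖A) = X∖{} = {NW,W,N,S,NE,E,SE}
∂A = {NW,W,N,S,NE,E,SE} minus {S} = {NW,W,N,NE,E,SE}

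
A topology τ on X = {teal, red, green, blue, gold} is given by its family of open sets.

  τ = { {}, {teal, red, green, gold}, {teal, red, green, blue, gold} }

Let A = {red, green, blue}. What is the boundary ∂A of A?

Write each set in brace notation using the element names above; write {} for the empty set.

{teal, red, green, blue, gold}

open subsets of A: {}; so int(A) = {}
closure: X∖int(X∖A) = X∖{} = {teal, red, green, blue, gold}
∂A = {teal, red, green, blue, gold} minus {} = {teal, red, green, blue, gold}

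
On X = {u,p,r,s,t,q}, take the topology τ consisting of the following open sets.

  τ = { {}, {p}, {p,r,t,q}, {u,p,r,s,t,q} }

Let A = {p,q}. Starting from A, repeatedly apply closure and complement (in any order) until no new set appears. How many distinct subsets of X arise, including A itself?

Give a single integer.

6

complement {u,r,s,t}; its interior {}; cl(A) = X∖{} = {u,p,r,s,t,q}
With k = closure, c = complement:
  1. A     = {p,q}
  2. kA    = {u,p,r,s,t,q}
  3. cA    = {u,r,s,t}
  4. ckA   = {}
  5. kcA   = {u,r,s,t,q}
  6. ckcA  = {p}
k, c of each give nothing new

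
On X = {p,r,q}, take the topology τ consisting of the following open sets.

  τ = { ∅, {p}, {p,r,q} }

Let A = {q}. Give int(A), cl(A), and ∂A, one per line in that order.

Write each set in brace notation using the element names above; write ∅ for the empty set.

U open, U⊆A: ∅. int(A) = ⋃ = ∅
X∖A={p,r}, int(X∖A)={p}, hence cl(A)={r,q}
∂A: remove int from cl → {r,q}

int(A) = ∅
cl(A)  = {r,q}
∂A     = {r,q}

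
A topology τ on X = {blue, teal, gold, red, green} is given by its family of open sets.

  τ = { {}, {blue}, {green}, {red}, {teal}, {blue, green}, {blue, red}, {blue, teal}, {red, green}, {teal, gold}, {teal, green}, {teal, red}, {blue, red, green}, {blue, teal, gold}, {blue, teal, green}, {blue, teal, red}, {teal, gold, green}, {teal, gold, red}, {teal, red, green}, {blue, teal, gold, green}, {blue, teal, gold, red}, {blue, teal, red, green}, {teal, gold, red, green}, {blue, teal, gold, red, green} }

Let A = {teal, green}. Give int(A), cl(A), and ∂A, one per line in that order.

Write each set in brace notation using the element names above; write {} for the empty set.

interior: largest open inside A is {teal, green} (from {}, {green}, {teal}, {teal, green})
cl via duality: int({blue, gold, red}) = {blue, red}, so X∖{blue, red} = {teal, gold, green}
cl∖int = {gold}

int(A) = {teal, green}
cl(A)  = {teal, gold, green}
∂A     = {gold}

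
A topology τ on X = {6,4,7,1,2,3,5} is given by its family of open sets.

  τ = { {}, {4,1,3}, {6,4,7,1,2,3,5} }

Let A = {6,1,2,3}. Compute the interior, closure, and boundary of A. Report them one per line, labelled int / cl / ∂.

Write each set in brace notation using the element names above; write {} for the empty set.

U open, U⊆A: {}. int(A) = ⋃ = {}
X∖A={4,7,5}, int(X∖A)={}, hence cl(A)={6,4,7,1,2,3,5}
∂A: remove int from cl → {6,4,7,1,2,3,5}

int(A) = {}
cl(A)  = {6,4,7,1,2,3,5}
∂A     = {6,4,7,1,2,3,5}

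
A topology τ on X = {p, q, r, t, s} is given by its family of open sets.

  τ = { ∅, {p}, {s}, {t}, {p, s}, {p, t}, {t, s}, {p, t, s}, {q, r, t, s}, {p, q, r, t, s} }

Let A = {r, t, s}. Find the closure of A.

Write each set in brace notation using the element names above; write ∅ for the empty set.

X∖A={p, q}, int(X∖A)={p}, hence cl(A)={q, r, t, s}

{q, r, t, s}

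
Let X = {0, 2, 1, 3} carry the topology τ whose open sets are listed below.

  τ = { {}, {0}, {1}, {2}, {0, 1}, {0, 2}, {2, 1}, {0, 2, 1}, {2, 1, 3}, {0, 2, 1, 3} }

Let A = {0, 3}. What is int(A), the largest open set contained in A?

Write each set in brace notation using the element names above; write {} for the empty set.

opens ⊆ A: {}, {0}; union → int = {0}

{0}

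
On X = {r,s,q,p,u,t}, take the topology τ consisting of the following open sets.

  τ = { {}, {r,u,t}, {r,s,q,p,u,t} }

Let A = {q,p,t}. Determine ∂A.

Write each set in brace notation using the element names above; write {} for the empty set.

{r,s,q,p,u,t}

opens ⊆ A: {}; union → int = {}
complement {r,s,u}; its interior {}; cl(A) = X∖{} = {r,s,q,p,u,t}
boundary = {r,s,q,p,u,t} ∖ {} = {r,s,q,p,u,t}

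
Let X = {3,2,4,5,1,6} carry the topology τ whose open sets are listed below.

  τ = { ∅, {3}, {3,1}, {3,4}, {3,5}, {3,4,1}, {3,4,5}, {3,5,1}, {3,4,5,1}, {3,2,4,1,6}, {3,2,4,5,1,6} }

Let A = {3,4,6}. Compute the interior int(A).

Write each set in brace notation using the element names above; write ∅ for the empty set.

opens ⊆ A: ∅, {3}, {3,4}; union → int = {3,4}

{3,4}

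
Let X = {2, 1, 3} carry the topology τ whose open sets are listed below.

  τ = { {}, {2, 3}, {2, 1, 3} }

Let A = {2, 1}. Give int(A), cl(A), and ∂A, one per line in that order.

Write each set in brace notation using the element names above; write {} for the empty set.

interior: largest open inside A is {} (from {})
cl via duality: int({3}) = {}, so X∖{} = {2, 1, 3}
cl∖int = {2, 1, 3}

int(A) = {}
cl(A)  = {2, 1, 3}
∂A     = {2, 1, 3}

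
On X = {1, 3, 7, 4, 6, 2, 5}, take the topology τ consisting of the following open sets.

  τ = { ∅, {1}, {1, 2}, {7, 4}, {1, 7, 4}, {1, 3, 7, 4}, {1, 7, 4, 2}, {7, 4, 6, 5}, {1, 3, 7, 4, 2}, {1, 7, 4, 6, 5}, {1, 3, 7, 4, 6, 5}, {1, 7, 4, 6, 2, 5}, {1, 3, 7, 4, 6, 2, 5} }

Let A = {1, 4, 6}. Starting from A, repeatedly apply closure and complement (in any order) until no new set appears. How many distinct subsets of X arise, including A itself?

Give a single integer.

complement {3, 7, 2, 5}; its interior ∅; cl(A) = X∖∅ = {1, 3, 7, 4, 6, 2, 5}
With k = closure, c = complement:
  1. A     = {1, 4, 6}
  2. kA    = {1, 3, 7, 4, 6, 2, 5}
  3. cA    = {3, 7, 2, 5}
  4. ckA   = ∅
  5. kcA   = {3, 7, 4, 6, 2, 5}
  6. ckcA  = {1}
  7. kckcA = {1, 3, 2}
  8. ckckcA = {7, 4, 6, 5}
  9. kckckcA = {3, 7, 4, 6, 5}
  10. ckckckcA = {1, 2}
k, c of each give nothing new

10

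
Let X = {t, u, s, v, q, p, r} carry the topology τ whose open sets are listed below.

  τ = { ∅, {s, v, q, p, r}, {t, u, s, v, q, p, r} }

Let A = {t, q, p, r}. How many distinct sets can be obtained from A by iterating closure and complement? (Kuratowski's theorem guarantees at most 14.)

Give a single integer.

4

complement {u, s, v}; its interior ∅; cl(A) = X∖∅ = {t, u, s, v, q, p, r}
With k = closure, c = complement:
  1. A     = {t, q, p, r}
  2. kA    = {t, u, s, v, q, p, r}
  3. cA    = {u, s, v}
  4. ckA   = ∅
k, c of each give nothing new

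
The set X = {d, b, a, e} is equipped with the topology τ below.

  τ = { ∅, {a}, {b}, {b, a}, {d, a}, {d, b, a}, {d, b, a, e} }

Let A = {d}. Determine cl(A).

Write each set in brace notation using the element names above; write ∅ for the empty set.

complement {b, a, e}; its interior {b, a}; cl(A) = X∖{b, a} = {d, e}

{d, e}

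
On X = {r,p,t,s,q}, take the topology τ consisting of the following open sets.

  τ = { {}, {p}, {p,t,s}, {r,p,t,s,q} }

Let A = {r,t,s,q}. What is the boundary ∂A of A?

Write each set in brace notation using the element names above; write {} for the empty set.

{r,t,s,q}

U open, U⊆A: {}. int(A) = ⋃ = {}
X∖A={p}, int(X∖A)={p}, hence cl(A)={r,t,s,q}
∂A: remove int from cl → {r,t,s,q}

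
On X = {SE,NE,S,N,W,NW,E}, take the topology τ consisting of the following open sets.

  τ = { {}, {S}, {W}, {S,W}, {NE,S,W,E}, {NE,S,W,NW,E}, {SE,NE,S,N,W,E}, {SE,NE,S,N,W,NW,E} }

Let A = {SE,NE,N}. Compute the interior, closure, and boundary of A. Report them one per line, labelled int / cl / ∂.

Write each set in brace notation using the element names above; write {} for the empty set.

int(A) = {}
cl(A)  = {SE,NE,N,NW,E}
∂A     = {SE,NE,N,NW,E}

opens ⊆ A: {}; union → int = {}
complement {S,W,NW,E}; its interior {S,W}; cl(A) = X∖{S,W} = {SE,NE,N,NW,E}
boundary = {SE,NE,N,NW,E} ∖ {} = {SE,NE,N,NW,E}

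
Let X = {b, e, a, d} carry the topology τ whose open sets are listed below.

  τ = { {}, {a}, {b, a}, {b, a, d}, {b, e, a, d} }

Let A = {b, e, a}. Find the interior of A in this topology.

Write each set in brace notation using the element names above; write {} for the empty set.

interior: largest open inside A is {b, a} (from {}, {a}, {b, a})

{b, a}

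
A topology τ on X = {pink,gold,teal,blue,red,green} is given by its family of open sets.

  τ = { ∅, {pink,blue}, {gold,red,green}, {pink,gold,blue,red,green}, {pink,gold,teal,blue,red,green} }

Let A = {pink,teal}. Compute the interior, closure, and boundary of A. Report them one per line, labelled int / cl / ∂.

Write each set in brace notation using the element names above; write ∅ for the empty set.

open subsets of A: ∅; so int(A) = ∅
closure: X∖int(X∖A) = X∖{gold,red,green} = {pink,teal,blue}
∂A = {pink,teal,blue} minus ∅ = {pink,teal,blue}

int(A) = ∅
cl(A)  = {pink,teal,blue}
∂A     = {pink,teal,blue}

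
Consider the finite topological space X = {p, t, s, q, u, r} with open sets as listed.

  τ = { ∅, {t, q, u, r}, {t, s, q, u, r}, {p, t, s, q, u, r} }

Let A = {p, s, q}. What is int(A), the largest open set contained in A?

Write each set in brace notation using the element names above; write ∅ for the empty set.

∅

interior: largest open inside A is ∅ (from ∅)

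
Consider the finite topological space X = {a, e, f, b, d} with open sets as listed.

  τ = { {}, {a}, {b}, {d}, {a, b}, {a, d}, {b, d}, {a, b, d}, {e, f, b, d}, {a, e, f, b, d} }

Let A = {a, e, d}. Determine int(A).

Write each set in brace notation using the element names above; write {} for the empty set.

{a, d}

open subsets of A: {}, {d}, {a}, {a, d}; so int(A) = {a, d}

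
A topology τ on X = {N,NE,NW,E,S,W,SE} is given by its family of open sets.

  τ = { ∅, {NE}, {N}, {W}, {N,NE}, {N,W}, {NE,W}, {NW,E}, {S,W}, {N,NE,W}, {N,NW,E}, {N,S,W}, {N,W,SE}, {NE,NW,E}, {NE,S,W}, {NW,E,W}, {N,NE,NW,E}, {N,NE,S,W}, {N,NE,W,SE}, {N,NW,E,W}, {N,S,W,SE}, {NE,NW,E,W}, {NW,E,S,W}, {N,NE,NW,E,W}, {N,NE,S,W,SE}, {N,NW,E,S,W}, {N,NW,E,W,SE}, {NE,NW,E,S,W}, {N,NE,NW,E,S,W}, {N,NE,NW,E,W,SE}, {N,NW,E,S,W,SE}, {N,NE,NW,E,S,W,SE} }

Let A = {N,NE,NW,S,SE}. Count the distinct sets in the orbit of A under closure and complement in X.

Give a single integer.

12

closure: X∖int(X∖A) = X∖{W} = {N,NE,NW,E,S,SE}
Let k=closure and c=complement:
  1. A     = {N,NE,NW,S,SE}
  2. kA    = {N,NE,NW,E,S,SE}
  3. cA    = {E,W}
  4. ckA   = {W}
  5. kcA   = {NW,E,S,W,SE}
  6. kckA  = {S,W,SE}
  7. ckcA  = {N,NE}
  8. ckckA = {N,NE,NW,E}
  9. kckcA = {N,NE,SE}
  10. kckckA = {N,NE,NW,E,SE}
  11. ckckcA = {NW,E,S,W}
  12. ckckckA = {S,W}
— saturated at 12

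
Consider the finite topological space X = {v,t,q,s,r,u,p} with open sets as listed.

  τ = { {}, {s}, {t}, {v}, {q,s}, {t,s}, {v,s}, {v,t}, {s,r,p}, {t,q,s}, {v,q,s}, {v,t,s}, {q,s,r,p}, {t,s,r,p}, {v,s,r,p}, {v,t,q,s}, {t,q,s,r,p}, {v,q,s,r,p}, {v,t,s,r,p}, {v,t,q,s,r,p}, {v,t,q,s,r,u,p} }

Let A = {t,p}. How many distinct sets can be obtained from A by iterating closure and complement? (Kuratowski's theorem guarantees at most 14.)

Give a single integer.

closure: X∖int(X∖A) = X∖{v,q,s} = {t,r,u,p}
Let k=closure and c=complement:
  1. A     = {t,p}
  2. kA    = {t,r,u,p}
  3. cA    = {v,q,s,r,u}
  4. ckA   = {v,q,s}
  5. kcA   = {v,q,s,r,u,p}
  6. ckcA  = {t}
  7. kckcA = {t,u}
  8. ckckcA = {v,q,s,r,p}
— saturated at 8

8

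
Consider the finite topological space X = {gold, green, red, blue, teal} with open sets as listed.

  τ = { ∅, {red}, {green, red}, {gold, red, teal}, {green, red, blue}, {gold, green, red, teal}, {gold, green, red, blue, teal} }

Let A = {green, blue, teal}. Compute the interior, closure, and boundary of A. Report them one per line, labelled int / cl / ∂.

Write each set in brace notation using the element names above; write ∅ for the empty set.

int(A) = ∅
cl(A)  = {gold, green, blue, teal}
∂A     = {gold, green, blue, teal}

interior: largest open inside A is ∅ (from ∅)
cl via duality: int({gold, red}) = {red}, so X∖{red} = {gold, green, blue, teal}
cl∖int = {gold, green, blue, teal}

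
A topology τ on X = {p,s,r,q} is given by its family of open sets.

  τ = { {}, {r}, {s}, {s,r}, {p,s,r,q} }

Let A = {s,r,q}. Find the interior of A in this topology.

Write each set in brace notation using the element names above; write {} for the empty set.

{s,r}

opens ⊆ A: {}, {r}, {s}, {s,r}; union → int = {s,r}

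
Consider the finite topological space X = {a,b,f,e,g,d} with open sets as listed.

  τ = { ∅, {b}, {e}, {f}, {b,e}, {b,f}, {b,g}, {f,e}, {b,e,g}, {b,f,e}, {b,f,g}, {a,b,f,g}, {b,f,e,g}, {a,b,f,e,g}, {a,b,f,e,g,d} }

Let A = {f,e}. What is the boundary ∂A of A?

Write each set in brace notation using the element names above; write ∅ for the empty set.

open subsets of A: ∅, {f}, {e}, {f,e}; so int(A) = {f,e}
closure: X∖int(X∖A) = X∖{b,g} = {a,f,e,d}
∂A = {a,f,e,d} minus {f,e} = {a,d}

{a,d}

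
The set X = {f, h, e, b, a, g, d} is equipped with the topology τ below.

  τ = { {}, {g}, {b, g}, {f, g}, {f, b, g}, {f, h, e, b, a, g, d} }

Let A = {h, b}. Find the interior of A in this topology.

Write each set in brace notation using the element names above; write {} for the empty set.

{}

open subsets of A: {}; so int(A) = {}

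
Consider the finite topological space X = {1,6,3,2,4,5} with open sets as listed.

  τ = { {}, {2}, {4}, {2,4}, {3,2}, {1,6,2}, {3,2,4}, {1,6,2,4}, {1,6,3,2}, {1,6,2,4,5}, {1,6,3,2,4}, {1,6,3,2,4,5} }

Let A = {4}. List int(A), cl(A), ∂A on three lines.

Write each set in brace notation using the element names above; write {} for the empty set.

interior: largest open inside A is {4} (from {}, {4})
cl via duality: int({1,6,3,2,5}) = {1,6,3,2}, so X∖{1,6,3,2} = {4,5}
cl∖int = {5}

int(A) = {4}
cl(A)  = {4,5}
∂A     = {5}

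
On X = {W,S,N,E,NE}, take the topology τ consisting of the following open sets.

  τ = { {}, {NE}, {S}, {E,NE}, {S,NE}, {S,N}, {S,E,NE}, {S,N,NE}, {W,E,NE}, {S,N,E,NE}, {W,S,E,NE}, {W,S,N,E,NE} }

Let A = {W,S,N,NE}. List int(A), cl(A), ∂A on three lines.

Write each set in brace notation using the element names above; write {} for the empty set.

int(A) = {S,N,NE}
cl(A)  = {W,S,N,E,NE}
∂A     = {W,E}

U open, U⊆A: {}, {S}, {NE}, {S,N}, {S,NE}, {S,N,NE}. int(A) = ⋃ = {S,N,NE}
X∖A={E}, int(X∖A)={}, hence cl(A)={W,S,N,E,NE}
∂A: remove int from cl → {W,E}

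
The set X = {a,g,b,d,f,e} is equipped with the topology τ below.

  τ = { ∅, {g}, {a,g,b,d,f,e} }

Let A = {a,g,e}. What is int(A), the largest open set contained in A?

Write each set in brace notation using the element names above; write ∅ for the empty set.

{g}

U open, U⊆A: ∅, {g}. int(A) = ⋃ = {g}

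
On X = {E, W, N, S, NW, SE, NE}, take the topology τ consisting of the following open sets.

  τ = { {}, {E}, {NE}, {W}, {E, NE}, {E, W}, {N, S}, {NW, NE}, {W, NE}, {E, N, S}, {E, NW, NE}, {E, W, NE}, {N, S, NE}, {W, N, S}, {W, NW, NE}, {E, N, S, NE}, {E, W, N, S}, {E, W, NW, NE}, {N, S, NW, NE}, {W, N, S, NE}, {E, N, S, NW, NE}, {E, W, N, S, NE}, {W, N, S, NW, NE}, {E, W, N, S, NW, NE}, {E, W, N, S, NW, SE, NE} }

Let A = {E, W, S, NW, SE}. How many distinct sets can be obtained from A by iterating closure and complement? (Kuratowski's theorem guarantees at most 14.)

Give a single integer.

12

cl via duality: int({N, NE}) = {NE}, so X∖{NE} = {E, W, N, S, NW, SE}
Write k for closure, c for complement:
  1. A     = {E, W, S, NW, SE}
  2. kA    = {E, W, N, S, NW, SE}
  3. cA    = {N, NE}
  4. ckA   = {NE}
  5. kcA   = {N, S, NW, SE, NE}
  6. kckA  = {NW, SE, NE}
  7. ckcA  = {E, W}
  8. ckckA = {E, W, N, S}
  9. kckcA = {E, W, SE}
  10. kckckA = {E, W, N, S, SE}
  11. ckckcA = {N, S, NW, NE}
  12. ckckckA = {NW, NE}
applying k or c yields no new set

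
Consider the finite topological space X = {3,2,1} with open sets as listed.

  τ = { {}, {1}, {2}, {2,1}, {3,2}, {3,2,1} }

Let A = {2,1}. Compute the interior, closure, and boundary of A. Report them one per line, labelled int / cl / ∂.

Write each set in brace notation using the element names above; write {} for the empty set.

opens ⊆ A: {}, {2}, {1}, {2,1}; union → int = {2,1}
complement {3}; its interior {}; cl(A) = X∖{} = {3,2,1}
boundary = {3,2,1} ∖ {2,1} = {3}

int(A) = {2,1}
cl(A)  = {3,2,1}
∂A     = {3}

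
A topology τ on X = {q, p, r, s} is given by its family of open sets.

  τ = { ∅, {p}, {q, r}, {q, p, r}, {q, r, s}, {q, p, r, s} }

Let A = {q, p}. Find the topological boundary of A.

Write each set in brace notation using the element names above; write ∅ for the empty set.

U open, U⊆A: ∅, {p}. int(A) = ⋃ = {p}
X∖A={r, s}, int(X∖A)=∅, hence cl(A)={q, p, r, s}
∂A: remove int from cl → {q, r, s}

{q, r, s}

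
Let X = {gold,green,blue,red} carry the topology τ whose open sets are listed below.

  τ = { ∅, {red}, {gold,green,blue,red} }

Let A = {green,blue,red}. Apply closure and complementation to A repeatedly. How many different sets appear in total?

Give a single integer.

6

cl via duality: int({gold}) = ∅, so X∖∅ = {gold,green,blue,red}
Write k for closure, c for complement:
  1. A     = {green,blue,red}
  2. kA    = {gold,green,blue,red}
  3. cA    = {gold}
  4. ckA   = ∅
  5. kcA   = {gold,green,blue}
  6. ckcA  = {red}
applying k or c yields no new set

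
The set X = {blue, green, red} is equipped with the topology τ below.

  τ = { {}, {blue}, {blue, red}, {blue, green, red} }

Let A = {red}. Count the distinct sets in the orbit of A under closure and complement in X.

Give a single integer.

complement {blue, green}; its interior {blue}; cl(A) = X∖{blue} = {green, red}
With k = closure, c = complement:
  1. A     = {red}
  2. kA    = {green, red}
  3. cA    = {blue, green}
  4. ckA   = {blue}
  5. kcA   = {blue, green, red}
  6. ckcA  = {}
k, c of each give nothing new

6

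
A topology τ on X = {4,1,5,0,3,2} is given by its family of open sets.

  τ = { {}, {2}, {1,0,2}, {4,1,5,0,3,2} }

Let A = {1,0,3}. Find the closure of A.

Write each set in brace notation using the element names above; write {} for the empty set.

complement {4,5,2}; its interior {2}; cl(A) = X∖{2} = {4,1,5,0,3}

{4,1,5,0,3}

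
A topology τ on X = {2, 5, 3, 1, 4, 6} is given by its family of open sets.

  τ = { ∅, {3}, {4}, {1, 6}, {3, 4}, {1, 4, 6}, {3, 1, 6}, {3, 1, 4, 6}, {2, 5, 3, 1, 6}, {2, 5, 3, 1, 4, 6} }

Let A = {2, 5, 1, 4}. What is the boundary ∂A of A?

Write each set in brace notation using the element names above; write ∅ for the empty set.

{2, 5, 1, 6}

interior: largest open inside A is {4} (from ∅, {4})
cl via duality: int({3, 6}) = {3}, so X∖{3} = {2, 5, 1, 4, 6}
cl∖int = {2, 5, 1, 6}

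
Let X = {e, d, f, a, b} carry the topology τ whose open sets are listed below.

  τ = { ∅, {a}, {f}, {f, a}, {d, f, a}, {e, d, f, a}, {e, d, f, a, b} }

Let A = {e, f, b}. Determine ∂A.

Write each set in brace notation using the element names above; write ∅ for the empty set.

U open, U⊆A: ∅, {f}. int(A) = ⋃ = {f}
X∖A={d, a}, int(X∖A)={a}, hence cl(A)={e, d, f, b}
∂A: remove int from cl → {e, d, b}

{e, d, b}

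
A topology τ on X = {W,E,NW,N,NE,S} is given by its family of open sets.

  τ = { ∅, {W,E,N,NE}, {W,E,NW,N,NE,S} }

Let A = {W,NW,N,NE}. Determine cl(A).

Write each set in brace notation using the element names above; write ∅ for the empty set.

complement {E,S}; its interior ∅; cl(A) = X∖∅ = {W,E,NW,N,NE,S}

{W,E,NW,N,NE,S}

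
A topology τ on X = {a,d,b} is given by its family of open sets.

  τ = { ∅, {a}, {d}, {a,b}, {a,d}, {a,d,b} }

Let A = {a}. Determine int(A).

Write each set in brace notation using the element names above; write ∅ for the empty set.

interior: largest open inside A is {a} (from ∅, {a})

{a}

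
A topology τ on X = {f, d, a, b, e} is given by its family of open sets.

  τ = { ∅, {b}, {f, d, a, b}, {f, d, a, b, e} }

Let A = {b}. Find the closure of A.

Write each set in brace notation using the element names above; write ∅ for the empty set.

closure: X∖int(X∖A) = X∖∅ = {f, d, a, b, e}

{f, d, a, b, e}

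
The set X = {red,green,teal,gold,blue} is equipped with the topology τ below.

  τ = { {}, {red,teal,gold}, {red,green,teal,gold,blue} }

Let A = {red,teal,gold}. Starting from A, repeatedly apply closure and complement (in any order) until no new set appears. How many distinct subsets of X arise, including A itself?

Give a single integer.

4

complement {green,blue}; its interior {}; cl(A) = X∖{} = {red,green,teal,gold,blue}
With k = closure, c = complement:
  1. A     = {red,teal,gold}
  2. kA    = {red,green,teal,gold,blue}
  3. cA    = {green,blue}
  4. ckA   = {}
k, c of each give nothing new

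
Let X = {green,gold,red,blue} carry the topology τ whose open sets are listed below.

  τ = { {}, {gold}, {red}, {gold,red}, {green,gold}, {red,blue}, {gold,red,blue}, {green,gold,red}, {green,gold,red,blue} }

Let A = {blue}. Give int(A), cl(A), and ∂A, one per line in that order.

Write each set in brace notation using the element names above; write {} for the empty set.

interior: largest open inside A is {} (from {})
cl via duality: int({green,gold,red}) = {green,gold,red}, so X∖{green,gold,red} = {blue}
cl∖int = {blue}

int(A) = {}
cl(A)  = {blue}
∂A     = {blue}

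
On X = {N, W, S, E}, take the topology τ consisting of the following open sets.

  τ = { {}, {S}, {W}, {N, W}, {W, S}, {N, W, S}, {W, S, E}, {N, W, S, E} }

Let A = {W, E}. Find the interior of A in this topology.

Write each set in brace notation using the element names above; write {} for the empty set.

U open, U⊆A: {}, {W}. int(A) = ⋃ = {W}

{W}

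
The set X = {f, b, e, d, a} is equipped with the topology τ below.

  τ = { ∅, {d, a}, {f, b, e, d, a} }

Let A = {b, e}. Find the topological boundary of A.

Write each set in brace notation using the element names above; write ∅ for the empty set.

{f, b, e}

U open, U⊆A: ∅. int(A) = ⋃ = ∅
X∖A={f, d, a}, int(X∖A)={d, a}, hence cl(A)={f, b, e}
∂A: remove int from cl → {f, b, e}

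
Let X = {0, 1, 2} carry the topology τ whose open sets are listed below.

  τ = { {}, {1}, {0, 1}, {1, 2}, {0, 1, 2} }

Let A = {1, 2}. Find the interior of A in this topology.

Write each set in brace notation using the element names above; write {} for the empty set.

{1, 2}

U open, U⊆A: {}, {1}, {1, 2}. int(A) = ⋃ = {1, 2}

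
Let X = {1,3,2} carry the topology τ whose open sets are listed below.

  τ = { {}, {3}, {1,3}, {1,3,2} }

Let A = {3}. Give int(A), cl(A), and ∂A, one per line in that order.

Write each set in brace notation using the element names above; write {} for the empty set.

int(A) = {3}
cl(A)  = {1,3,2}
∂A     = {1,2}

interior: largest open inside A is {3} (from {}, {3})
cl via duality: int({1,2}) = {}, so X∖{} = {1,3,2}
cl∖int = {1,2}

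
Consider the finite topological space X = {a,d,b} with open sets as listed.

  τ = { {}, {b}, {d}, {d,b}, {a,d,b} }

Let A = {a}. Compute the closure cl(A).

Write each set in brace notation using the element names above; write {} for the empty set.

{a}

closure: X∖int(X∖A) = X∖{d,b} = {a}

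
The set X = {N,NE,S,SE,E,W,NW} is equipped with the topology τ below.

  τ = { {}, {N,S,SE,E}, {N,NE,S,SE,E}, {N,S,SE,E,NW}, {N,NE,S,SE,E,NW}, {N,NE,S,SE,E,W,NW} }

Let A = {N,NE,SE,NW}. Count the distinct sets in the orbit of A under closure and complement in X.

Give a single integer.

4

X∖A={S,E,W}, int(X∖A)={}, hence cl(A)={N,NE,S,SE,E,W,NW}
Orbit (k=closure, c=complement):
  1. A     = {N,NE,SE,NW}
  2. kA    = {N,NE,S,SE,E,W,NW}
  3. cA    = {S,E,W}
  4. ckA   = {}
(closed under both — stop)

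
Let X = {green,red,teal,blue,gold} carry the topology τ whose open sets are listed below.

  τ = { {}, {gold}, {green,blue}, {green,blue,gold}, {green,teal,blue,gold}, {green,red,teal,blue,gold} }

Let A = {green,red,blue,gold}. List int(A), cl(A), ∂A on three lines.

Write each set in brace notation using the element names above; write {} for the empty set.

opens ⊆ A: {}, {gold}, {green,blue}, {green,blue,gold}; union → int = {green,blue,gold}
complement {teal}; its interior {}; cl(A) = X∖{} = {green,red,teal,blue,gold}
boundary = {green,red,teal,blue,gold} ∖ {green,blue,gold} = {red,teal}

int(A) = {green,blue,gold}
cl(A)  = {green,red,teal,blue,gold}
∂A     = {red,teal}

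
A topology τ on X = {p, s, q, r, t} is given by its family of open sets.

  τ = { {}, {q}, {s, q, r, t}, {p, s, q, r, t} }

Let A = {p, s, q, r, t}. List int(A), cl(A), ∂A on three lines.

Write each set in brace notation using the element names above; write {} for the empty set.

opens ⊆ A: {}, {q}, {s, q, r, t}, {p, s, q, r, t}; union → int = {p, s, q, r, t}
complement {}; its interior {}; cl(A) = X∖{} = {p, s, q, r, t}
boundary = {p, s, q, r, t} ∖ {p, s, q, r, t} = {}

int(A) = {p, s, q, r, t}
cl(A)  = {p, s, q, r, t}
∂A     = {}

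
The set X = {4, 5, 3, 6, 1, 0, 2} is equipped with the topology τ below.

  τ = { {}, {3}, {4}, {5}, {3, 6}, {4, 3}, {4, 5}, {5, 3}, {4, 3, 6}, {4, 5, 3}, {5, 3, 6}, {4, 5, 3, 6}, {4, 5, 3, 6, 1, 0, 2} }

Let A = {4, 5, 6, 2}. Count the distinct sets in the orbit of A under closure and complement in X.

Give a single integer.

8

complement {3, 1, 0}; its interior {3}; cl(A) = X∖{3} = {4, 5, 6, 1, 0, 2}
With k = closure, c = complement:
  1. A     = {4, 5, 6, 2}
  2. kA    = {4, 5, 6, 1, 0, 2}
  3. cA    = {3, 1, 0}
  4. ckA   = {3}
  5. kcA   = {3, 6, 1, 0, 2}
  6. ckcA  = {4, 5}
  7. kckcA = {4, 5, 1, 0, 2}
  8. ckckcA = {3, 6}
k, c of each give nothing new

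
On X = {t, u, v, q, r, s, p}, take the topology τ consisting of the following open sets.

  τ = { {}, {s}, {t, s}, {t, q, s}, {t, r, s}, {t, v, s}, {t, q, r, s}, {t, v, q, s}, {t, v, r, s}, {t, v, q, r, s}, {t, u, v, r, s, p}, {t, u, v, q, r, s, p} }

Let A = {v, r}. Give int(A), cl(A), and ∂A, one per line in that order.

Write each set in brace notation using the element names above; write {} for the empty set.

open subsets of A: {}; so int(A) = {}
closure: X∖int(X∖A) = X∖{t, q, s} = {u, v, r, p}
∂A = {u, v, r, p} minus {} = {u, v, r, p}

int(A) = {}
cl(A)  = {u, v, r, p}
∂A     = {u, v, r, p}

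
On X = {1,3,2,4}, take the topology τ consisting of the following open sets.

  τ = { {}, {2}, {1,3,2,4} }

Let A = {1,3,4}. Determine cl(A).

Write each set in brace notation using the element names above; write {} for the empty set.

{1,3,4}

X∖A={2}, int(X∖A)={2}, hence cl(A)={1,3,4}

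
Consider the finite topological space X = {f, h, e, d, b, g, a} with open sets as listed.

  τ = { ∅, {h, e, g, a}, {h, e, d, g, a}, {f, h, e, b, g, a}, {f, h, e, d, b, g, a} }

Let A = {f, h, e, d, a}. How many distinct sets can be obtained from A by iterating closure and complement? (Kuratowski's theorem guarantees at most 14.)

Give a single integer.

complement {b, g}; its interior ∅; cl(A) = X∖∅ = {f, h, e, d, b, g, a}
With k = closure, c = complement:
  1. A     = {f, h, e, d, a}
  2. kA    = {f, h, e, d, b, g, a}
  3. cA    = {b, g}
  4. ckA   = ∅
k, c of each give nothing new

4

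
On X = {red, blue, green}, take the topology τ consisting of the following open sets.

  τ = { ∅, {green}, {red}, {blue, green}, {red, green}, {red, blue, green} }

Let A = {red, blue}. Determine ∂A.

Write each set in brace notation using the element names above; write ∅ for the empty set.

interior: largest open inside A is {red} (from ∅, {red})
cl via duality: int({green}) = {green}, so X∖{green} = {red, blue}
cl∖int = {blue}

{blue}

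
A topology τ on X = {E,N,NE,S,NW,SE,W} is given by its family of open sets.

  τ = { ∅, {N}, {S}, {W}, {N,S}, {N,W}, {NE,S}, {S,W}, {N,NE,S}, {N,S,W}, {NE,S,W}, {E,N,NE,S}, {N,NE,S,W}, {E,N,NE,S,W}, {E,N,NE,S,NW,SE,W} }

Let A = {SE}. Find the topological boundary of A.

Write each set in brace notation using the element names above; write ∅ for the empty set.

interior: largest open inside A is ∅ (from ∅)
cl via duality: int({E,N,NE,S,NW,W}) = {E,N,NE,S,W}, so X∖{E,N,NE,S,W} = {NW,SE}
cl∖int = {NW,SE}

{NW,SE}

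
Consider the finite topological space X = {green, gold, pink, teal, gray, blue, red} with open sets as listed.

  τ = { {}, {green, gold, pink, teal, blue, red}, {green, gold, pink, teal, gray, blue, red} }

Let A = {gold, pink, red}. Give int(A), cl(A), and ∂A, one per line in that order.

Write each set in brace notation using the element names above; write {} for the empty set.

opens ⊆ A: {}; union → int = {}
complement {green, teal, gray, blue}; its interior {}; cl(A) = X∖{} = {green, gold, pink, teal, gray, blue, red}
boundary = {green, gold, pink, teal, gray, blue, red} ∖ {} = {green, gold, pink, teal, gray, blue, red}

int(A) = {}
cl(A)  = {green, gold, pink, teal, gray, blue, red}
∂A     = {green, gold, pink, teal, gray, blue, red}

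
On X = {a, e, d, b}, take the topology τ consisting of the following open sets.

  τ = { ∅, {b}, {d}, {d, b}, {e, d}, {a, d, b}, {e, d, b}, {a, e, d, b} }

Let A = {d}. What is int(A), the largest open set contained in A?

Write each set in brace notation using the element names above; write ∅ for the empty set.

U open, U⊆A: ∅, {d}. int(A) = ⋃ = {d}

{d}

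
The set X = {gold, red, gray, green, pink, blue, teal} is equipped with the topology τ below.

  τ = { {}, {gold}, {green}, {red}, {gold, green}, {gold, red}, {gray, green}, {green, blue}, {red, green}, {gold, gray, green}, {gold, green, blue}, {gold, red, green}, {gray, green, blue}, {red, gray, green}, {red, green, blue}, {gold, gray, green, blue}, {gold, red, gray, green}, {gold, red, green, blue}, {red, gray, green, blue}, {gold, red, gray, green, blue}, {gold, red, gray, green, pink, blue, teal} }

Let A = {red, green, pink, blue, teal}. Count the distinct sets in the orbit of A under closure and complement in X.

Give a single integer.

8

closure: X∖int(X∖A) = X∖{gold} = {red, gray, green, pink, blue, teal}
Let k=closure and c=complement:
  1. A     = {red, green, pink, blue, teal}
  2. kA    = {red, gray, green, pink, blue, teal}
  3. cA    = {gold, gray}
  4. ckA   = {gold}
  5. kcA   = {gold, gray, pink, teal}
  6. kckA  = {gold, pink, teal}
  7. ckcA  = {red, green, blue}
  8. ckckA = {red, gray, green, blue}
— saturated at 8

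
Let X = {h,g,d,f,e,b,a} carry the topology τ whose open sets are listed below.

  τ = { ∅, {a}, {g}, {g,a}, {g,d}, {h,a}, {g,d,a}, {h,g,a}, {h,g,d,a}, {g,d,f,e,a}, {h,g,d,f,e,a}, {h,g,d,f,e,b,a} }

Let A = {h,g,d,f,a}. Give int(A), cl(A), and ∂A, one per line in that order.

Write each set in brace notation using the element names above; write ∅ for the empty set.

opens ⊆ A: ∅, {g}, {a}, {h,a}, {g,d}, {g,a}, {g,d,a}, {h,g,a}, {h,g,d,a}; union → int = {h,g,d,a}
complement {e,b}; its interior ∅; cl(A) = X∖∅ = {h,g,d,f,e,b,a}
boundary = {h,g,d,f,e,b,a} ∖ {h,g,d,a} = {f,e,b}

int(A) = {h,g,d,a}
cl(A)  = {h,g,d,f,e,b,a}
∂A     = {f,e,b}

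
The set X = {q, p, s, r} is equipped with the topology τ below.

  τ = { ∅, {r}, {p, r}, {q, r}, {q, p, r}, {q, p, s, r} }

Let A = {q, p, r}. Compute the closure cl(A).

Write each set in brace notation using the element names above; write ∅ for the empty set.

X∖A={s}, int(X∖A)=∅, hence cl(A)={q, p, s, r}

{q, p, s, r}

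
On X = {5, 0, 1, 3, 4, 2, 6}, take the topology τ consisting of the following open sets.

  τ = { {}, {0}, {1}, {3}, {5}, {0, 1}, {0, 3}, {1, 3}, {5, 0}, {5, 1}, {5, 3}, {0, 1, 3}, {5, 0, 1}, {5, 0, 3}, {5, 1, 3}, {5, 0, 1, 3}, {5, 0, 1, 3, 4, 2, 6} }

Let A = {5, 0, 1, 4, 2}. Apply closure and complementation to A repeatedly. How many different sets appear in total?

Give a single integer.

cl via duality: int({3, 6}) = {3}, so X∖{3} = {5, 0, 1, 4, 2, 6}
Write k for closure, c for complement:
  1. A     = {5, 0, 1, 4, 2}
  2. kA    = {5, 0, 1, 4, 2, 6}
  3. cA    = {3, 6}
  4. ckA   = {3}
  5. kcA   = {3, 4, 2, 6}
  6. ckcA  = {5, 0, 1}
applying k or c yields no new set

6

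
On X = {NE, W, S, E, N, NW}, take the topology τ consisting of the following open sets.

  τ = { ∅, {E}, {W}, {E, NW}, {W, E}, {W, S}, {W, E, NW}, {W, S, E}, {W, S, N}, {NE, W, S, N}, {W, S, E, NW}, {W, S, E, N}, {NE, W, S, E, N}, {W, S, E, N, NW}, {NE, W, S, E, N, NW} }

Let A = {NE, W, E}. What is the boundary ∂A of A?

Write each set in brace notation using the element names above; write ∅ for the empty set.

interior: largest open inside A is {W, E} (from ∅, {E}, {W}, {W, E})
cl via duality: int({S, N, NW}) = ∅, so X∖∅ = {NE, W, S, E, N, NW}
cl∖int = {NE, S, N, NW}

{NE, S, N, NW}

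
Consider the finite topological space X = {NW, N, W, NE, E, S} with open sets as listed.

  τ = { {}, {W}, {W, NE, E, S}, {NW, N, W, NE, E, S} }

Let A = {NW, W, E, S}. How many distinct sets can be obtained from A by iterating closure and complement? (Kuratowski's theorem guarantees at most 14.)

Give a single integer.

6

complement {N, NE}; its interior {}; cl(A) = X∖{} = {NW, N, W, NE, E, S}
With k = closure, c = complement:
  1. A     = {NW, W, E, S}
  2. kA    = {NW, N, W, NE, E, S}
  3. cA    = {N, NE}
  4. ckA   = {}
  5. kcA   = {NW, N, NE, E, S}
  6. ckcA  = {W}
k, c of each give nothing new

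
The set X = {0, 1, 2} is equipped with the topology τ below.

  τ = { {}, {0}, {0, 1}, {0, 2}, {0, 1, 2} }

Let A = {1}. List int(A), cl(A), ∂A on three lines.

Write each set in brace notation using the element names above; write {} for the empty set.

open subsets of A: {}; so int(A) = {}
closure: X∖int(X∖A) = X∖{0, 2} = {1}
∂A = {1} minus {} = {1}

int(A) = {}
cl(A)  = {1}
∂A     = {1}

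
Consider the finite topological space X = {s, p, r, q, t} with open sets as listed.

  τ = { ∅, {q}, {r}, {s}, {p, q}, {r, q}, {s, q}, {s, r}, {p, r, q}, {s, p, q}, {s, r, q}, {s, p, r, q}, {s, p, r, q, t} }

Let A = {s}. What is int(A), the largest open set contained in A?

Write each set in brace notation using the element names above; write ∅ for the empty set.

{s}

open subsets of A: ∅, {s}; so int(A) = {s}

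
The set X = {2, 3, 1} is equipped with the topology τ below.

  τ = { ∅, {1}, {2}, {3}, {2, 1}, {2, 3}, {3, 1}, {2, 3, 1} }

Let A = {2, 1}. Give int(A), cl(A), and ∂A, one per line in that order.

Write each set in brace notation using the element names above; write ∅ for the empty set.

opens ⊆ A: ∅, {2}, {1}, {2, 1}; union → int = {2, 1}
complement {3}; its interior {3}; cl(A) = X∖{3} = {2, 1}
boundary = {2, 1} ∖ {2, 1} = ∅

int(A) = {2, 1}
cl(A)  = {2, 1}
∂A     = ∅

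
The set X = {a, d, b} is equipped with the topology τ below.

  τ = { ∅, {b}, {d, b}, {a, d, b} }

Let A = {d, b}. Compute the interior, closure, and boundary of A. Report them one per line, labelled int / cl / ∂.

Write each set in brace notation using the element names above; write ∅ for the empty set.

int(A) = {d, b}
cl(A)  = {a, d, b}
∂A     = {a}

opens ⊆ A: ∅, {b}, {d, b}; union → int = {d, b}
complement {a}; its interior ∅; cl(A) = X∖∅ = {a, d, b}
boundary = {a, d, b} ∖ {d, b} = {a}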